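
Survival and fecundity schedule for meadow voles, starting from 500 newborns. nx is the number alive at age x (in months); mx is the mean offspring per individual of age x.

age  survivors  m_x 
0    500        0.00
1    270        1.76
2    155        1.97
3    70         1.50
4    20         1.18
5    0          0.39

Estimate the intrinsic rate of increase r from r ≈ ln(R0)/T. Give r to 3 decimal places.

0.364

lx = nx/n0 = nx/500: 1, 0.54, 0.31, 0.14, 0.04, 0
R0 = Σ lx·mx = 0 + 0.9504 + 0.6107 + 0.21 + 0.0472 + 0 = 1.8183
Σ x·lx·mx = 2.9906; T = 2.9906/1.8183 = 1.64472…
r ≈ ln(R0)/T = ln(1.8183)/1.64472… = 0.36353… → 0.364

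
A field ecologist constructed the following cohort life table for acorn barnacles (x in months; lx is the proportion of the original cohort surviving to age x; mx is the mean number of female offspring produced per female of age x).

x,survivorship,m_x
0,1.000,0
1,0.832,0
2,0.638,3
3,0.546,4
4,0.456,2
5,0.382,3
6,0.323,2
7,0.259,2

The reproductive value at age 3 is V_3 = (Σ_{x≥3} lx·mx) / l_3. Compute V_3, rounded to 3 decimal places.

lx·mx for x ≥ 3: 2.184, 0.912, 1.146, 0.646, 0.518 → sum = 5.406
V_3 = 5.406 / l_3 = 5.406 / 0.546 = 9.901099… → 9.901

9.901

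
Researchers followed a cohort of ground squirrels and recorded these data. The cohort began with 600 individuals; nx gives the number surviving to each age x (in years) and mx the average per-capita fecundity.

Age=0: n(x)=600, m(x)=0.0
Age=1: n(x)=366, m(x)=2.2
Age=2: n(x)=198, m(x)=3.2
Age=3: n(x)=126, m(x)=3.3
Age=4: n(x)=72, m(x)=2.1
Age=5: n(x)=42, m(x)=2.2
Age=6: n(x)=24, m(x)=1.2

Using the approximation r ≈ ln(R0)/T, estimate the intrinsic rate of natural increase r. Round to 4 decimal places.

lx = nx/n0 = nx/600: 1, 0.61, 0.33, 0.21, 0.12, 0.07, 0.04
R0 = Σ lx·mx = 0 + 1.342 + 1.056 + 0.693 + 0.252 + 0.154 + 0.048 = 3.545
Σ x·lx·mx = 7.599; T = 7.599/3.545 = 2.14358…
r ≈ ln(R0)/T = ln(3.545)/2.14358… = 0.590385… → 0.5904

0.5904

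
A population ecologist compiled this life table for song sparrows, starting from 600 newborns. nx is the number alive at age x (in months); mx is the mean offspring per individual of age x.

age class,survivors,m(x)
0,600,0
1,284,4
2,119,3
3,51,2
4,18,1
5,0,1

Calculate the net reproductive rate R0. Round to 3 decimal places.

2.688

lx = nx/n0 = nx/600: 1, 0.47333…, 0.19833…, 0.085, 0.03, 0
lx·mx by age: 0, 1.893333…, 0.595…, 0.17, 0.03, 0
R0 = Σ lx·mx = 2.688333… → 2.688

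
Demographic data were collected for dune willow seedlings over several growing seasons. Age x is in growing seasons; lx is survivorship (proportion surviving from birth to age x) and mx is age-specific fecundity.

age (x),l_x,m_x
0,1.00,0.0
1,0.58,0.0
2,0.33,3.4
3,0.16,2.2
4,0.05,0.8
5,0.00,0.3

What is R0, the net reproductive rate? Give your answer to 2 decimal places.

1.51

lx·mx by age: 0, 0, 1.122, 0.352, 0.04, 0
R0 = Σ lx·mx = 1.514 → 1.51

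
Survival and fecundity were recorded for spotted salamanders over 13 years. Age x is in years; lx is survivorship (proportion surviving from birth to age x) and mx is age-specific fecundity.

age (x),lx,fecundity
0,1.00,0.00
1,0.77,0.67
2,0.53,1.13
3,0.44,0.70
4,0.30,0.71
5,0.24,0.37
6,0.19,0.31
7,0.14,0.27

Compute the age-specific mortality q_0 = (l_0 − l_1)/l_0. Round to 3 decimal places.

q_0 = (l_0 − l_1) / l_0 = (1 − 0.77) / 1
     = 0.23 / 1 = 0.23 → 0.230

0.230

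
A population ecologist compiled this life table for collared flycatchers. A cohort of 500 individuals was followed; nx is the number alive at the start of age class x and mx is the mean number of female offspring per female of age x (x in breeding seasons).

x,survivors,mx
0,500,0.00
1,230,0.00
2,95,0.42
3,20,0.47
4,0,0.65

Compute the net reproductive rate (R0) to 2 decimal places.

lx = nx/n0 = nx/500: 1, 0.46, 0.19, 0.04, 0
lx·mx by age: 0, 0, 0.0798, 0.0188, 0
R0 = Σ lx·mx = 0.0986 → 0.10

0.10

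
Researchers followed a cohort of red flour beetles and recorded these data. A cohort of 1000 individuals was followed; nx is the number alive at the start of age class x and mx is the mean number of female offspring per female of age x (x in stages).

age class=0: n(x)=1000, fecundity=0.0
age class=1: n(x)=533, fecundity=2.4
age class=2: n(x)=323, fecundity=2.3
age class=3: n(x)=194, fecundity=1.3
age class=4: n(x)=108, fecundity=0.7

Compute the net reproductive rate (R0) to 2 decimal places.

lx = nx/n0 = nx/1000: 1, 0.533, 0.323, 0.194, 0.108
lx·mx by age: 0, 1.2792, 0.7429, 0.2522, 0.0756
R0 = Σ lx·mx = 2.3499 → 2.35

2.35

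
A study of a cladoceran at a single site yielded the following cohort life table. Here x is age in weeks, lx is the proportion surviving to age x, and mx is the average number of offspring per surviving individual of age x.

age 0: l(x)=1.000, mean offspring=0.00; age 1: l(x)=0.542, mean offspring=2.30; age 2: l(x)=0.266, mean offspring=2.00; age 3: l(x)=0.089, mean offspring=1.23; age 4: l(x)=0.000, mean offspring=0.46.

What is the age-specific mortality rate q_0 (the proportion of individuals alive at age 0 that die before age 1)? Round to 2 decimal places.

q_0 = (l_0 − l_1) / l_0 = (1 − 0.542) / 1
     = 0.458 / 1 = 0.458 → 0.46

0.46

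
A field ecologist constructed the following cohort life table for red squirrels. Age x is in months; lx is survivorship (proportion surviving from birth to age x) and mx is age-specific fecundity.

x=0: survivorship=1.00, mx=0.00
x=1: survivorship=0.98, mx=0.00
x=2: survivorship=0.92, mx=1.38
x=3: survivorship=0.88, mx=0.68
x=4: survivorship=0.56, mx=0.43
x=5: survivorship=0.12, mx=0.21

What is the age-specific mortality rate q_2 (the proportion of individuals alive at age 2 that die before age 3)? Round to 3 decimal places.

0.043

q_2 = (l_2 − l_3) / l_2 = (0.92 − 0.88) / 0.92
     = 0.04 / 0.92 = 0.043478… → 0.043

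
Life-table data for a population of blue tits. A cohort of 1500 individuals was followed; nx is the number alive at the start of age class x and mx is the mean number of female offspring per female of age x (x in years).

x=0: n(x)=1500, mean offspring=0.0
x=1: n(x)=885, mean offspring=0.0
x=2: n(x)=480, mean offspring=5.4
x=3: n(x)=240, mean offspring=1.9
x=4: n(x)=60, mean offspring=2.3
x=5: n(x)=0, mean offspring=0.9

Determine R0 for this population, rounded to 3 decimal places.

2.124

lx = nx/n0 = nx/1500: 1, 0.59, 0.32, 0.16, 0.04, 0
lx·mx by age: 0, 0, 1.728, 0.304, 0.092, 0
R0 = Σ lx·mx = 2.124 → 2.124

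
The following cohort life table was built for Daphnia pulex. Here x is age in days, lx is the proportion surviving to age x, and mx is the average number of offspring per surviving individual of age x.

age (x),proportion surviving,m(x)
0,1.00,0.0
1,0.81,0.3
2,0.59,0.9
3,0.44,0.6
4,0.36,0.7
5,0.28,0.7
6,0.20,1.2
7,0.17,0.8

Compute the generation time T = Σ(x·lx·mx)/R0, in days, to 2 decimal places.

lx·mx: 0, 0.243, 0.531, 0.264, 0.252, 0.196, 0.24, 0.136 → R0 = 1.862
x·lx·mx: 0, 0.243, 1.062, 0.792, 1.008, 0.98, 1.44, 0.952 → Σ = 6.477
T = 6.477 / 1.862 = 3.478518… → 3.48

3.48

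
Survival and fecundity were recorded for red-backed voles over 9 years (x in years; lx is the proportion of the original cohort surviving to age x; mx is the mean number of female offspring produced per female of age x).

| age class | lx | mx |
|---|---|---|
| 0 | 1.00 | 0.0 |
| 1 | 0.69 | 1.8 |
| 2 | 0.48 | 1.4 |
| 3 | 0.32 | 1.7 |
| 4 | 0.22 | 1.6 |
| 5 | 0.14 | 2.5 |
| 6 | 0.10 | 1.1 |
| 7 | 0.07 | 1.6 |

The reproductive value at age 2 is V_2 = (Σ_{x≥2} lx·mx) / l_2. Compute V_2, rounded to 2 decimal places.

lx·mx for x ≥ 2: 0.672, 0.544, 0.352, 0.35, 0.11, 0.112 → sum = 2.14
V_2 = 2.14 / l_2 = 2.14 / 0.48 = 4.458333… → 4.46

4.46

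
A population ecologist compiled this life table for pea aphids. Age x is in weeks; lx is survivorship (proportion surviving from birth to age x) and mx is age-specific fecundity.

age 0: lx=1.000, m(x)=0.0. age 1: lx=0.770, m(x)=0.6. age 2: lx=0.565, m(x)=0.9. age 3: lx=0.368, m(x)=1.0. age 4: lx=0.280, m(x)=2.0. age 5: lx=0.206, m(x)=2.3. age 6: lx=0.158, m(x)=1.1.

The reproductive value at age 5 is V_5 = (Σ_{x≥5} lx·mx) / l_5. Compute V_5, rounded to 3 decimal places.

lx·mx for x ≥ 5: 0.4738, 0.1738 → sum = 0.6476
V_5 = 0.6476 / l_5 = 0.6476 / 0.206 = 3.143689… → 3.144

3.144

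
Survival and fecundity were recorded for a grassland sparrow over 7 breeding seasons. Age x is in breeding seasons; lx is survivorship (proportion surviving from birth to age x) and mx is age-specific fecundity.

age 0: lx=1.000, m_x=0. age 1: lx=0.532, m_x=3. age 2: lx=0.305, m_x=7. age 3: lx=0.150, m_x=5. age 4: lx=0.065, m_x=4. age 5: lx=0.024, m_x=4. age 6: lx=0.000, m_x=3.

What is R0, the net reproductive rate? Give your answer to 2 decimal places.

4.84

lx·mx by age: 0, 1.596, 2.135, 0.75, 0.26, 0.096, 0
R0 = Σ lx·mx = 4.837 → 4.84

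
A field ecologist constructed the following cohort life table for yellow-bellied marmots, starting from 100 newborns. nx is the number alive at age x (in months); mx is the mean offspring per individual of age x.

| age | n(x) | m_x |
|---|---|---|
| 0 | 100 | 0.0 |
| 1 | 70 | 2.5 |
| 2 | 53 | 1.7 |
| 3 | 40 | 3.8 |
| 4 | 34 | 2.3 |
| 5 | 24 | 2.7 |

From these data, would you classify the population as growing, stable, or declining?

lx = nx/n0 = nx/100: 1, 0.7, 0.53, 0.4, 0.34, 0.24
R0 = Σ lx·mx = 0 + 1.75 + 0.901 + 1.52 + 0.782 + 0.648 = 5.601
R0 > 1, so the population is growing.

growing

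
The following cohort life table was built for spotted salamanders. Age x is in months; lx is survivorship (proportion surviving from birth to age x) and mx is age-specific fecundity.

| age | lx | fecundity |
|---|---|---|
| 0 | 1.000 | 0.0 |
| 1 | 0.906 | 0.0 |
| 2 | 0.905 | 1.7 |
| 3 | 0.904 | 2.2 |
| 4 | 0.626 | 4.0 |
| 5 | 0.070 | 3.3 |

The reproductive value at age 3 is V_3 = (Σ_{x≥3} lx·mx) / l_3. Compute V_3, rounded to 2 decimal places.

5.23

lx·mx for x ≥ 3: 1.9888, 2.504, 0.231 → sum = 4.7238
V_3 = 4.7238 / l_3 = 4.7238 / 0.904 = 5.225442… → 5.23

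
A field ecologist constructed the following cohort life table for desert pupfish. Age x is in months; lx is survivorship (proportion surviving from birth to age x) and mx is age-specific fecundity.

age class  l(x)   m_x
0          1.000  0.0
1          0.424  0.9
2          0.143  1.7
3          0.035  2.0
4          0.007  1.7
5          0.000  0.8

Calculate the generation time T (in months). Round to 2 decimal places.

1.59

lx·mx: 0, 0.3816, 0.2431, 0.07, 0.0119, 0 → R0 = 0.7066
x·lx·mx: 0, 0.3816, 0.4862, 0.21, 0.0476, 0 → Σ = 1.1254
T = 1.1254 / 0.7066 = 1.592697… → 1.59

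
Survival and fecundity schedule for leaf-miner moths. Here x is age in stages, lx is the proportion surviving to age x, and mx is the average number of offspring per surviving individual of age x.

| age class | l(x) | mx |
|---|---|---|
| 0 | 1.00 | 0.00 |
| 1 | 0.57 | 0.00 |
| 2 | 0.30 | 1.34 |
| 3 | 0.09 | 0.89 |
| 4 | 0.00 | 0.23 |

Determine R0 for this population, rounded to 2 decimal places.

0.48

lx·mx by age: 0, 0, 0.402, 0.0801, 0
R0 = Σ lx·mx = 0.4821 → 0.48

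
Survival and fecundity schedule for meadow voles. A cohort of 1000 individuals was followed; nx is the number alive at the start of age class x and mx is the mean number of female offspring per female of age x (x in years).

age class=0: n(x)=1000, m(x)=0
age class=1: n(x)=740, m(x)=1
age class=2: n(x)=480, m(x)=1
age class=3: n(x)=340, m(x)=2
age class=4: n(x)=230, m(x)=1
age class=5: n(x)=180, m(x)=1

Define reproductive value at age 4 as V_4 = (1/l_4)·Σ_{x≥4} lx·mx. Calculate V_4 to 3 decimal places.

lx = nx/n0 = nx/1000: 1, 0.74, 0.48, 0.34, 0.23, 0.18
lx·mx for x ≥ 4: 0.23, 0.18 → sum = 0.41
V_4 = 0.41 / l_4 = 0.41 / 0.23 = 1.782609… → 1.783

1.783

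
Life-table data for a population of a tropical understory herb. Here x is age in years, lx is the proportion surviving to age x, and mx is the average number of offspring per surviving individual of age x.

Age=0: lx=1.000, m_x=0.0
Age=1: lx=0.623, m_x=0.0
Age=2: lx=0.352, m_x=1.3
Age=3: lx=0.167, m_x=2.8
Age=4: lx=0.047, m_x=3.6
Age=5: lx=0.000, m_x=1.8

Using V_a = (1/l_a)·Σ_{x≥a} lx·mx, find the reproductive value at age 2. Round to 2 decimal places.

lx·mx for x ≥ 2: 0.4576, 0.4676, 0.1692, 0 → sum = 1.0944
V_2 = 1.0944 / l_2 = 1.0944 / 0.352 = 3.109091… → 3.11

3.11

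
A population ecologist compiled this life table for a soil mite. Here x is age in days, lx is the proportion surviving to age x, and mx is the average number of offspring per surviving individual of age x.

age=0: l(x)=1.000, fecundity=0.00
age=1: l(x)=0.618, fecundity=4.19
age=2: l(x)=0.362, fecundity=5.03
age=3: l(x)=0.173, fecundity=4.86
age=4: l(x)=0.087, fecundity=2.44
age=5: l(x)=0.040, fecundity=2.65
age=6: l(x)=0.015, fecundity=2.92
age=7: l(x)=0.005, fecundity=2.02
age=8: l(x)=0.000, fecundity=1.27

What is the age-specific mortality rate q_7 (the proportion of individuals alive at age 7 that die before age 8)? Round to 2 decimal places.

1.00

q_7 = (l_7 − l_8) / l_7 = (0.005 − 0) / 0.005
     = 0.005 / 0.005 = 1 → 1.00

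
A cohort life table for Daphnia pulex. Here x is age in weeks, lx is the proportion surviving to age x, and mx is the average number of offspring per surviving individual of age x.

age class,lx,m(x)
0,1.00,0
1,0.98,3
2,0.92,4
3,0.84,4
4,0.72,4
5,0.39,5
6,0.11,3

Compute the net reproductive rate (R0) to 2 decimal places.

lx·mx by age: 0, 2.94, 3.68, 3.36, 2.88, 1.95, 0.33
R0 = Σ lx·mx = 15.14 → 15.14

15.14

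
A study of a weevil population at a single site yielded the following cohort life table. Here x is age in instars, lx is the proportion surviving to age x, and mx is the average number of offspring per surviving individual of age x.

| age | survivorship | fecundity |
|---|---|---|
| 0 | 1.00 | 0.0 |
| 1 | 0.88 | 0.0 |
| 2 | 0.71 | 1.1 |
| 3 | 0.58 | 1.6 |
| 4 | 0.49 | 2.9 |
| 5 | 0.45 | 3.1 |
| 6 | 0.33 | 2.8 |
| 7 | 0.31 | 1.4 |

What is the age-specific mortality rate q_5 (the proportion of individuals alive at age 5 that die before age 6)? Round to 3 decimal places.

q_5 = (l_5 − l_6) / l_5 = (0.45 − 0.33) / 0.45
     = 0.12 / 0.45 = 0.266667… → 0.267

0.267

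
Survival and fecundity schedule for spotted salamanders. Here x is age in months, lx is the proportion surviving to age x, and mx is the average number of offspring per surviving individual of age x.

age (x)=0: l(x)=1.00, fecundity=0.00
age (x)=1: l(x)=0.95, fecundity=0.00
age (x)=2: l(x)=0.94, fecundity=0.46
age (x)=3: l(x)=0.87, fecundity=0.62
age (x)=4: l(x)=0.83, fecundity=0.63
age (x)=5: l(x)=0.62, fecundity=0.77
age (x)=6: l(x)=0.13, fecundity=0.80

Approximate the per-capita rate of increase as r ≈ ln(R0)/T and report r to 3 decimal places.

R0 = Σ lx·mx = 0 + 0 + 0.4324 + 0.5394 + 0.5229 + 0.4774 + 0.104 = 2.0761
Σ x·lx·mx = 7.5856; T = 7.5856/2.0761 = 3.65377…
r ≈ ln(R0)/T = ln(2.0761)/3.65377… = 0.19993… → 0.200

0.200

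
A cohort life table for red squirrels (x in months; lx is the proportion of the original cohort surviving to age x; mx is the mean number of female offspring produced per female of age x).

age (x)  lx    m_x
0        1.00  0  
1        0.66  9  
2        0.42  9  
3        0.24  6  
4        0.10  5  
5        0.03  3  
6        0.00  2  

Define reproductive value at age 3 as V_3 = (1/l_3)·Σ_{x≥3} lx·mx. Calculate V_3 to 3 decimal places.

lx·mx for x ≥ 3: 1.44, 0.5, 0.09, 0 → sum = 2.03
V_3 = 2.03 / l_3 = 2.03 / 0.24 = 8.458333… → 8.458

8.458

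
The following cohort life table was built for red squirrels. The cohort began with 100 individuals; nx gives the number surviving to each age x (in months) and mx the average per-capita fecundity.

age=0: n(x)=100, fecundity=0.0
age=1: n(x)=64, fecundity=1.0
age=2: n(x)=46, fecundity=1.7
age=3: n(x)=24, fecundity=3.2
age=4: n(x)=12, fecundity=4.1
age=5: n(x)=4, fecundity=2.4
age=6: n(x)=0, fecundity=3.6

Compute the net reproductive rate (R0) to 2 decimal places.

2.78

lx = nx/n0 = nx/100: 1, 0.64, 0.46, 0.24, 0.12, 0.04, 0
lx·mx by age: 0, 0.64, 0.782, 0.768, 0.492, 0.096, 0
R0 = Σ lx·mx = 2.778 → 2.78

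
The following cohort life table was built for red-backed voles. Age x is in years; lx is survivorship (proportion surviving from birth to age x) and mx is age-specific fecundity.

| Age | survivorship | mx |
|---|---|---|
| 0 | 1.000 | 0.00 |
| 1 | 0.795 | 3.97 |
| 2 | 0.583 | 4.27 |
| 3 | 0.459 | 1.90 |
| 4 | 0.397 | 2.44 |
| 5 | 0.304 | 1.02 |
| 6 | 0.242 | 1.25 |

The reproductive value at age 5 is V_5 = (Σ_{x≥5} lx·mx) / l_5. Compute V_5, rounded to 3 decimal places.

2.015

lx·mx for x ≥ 5: 0.31008, 0.3025 → sum = 0.61258
V_5 = 0.61258 / l_5 = 0.61258 / 0.304 = 2.015066… → 2.015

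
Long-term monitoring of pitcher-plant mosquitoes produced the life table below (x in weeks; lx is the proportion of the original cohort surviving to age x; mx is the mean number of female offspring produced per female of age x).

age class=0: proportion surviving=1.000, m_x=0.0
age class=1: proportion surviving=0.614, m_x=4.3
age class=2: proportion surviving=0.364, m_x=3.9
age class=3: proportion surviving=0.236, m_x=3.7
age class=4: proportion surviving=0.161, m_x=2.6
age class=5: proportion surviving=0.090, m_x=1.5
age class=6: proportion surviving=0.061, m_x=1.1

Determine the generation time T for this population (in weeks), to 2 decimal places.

lx·mx: 0, 2.6402, 1.4196, 0.8732, 0.4186, 0.135, 0.0671 → R0 = 5.5537
x·lx·mx: 0, 2.6402, 2.8392, 2.6196, 1.6744, 0.675, 0.4026 → Σ = 10.851
T = 10.851 / 5.5537 = 1.953833… → 1.95

1.95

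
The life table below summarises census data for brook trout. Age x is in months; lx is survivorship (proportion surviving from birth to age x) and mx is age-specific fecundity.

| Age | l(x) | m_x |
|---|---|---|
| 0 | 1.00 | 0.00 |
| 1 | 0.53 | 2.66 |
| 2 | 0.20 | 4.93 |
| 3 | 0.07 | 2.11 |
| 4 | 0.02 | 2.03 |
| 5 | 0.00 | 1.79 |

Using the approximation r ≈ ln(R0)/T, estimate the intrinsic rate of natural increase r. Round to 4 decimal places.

0.6153

R0 = Σ lx·mx = 0 + 1.4098 + 0.986 + 0.1477 + 0.0406 + 0 = 2.5841
Σ x·lx·mx = 3.9873; T = 3.9873/2.5841 = 1.54301…
r ≈ ln(R0)/T = ln(2.5841)/1.54301… = 0.615275… → 0.6153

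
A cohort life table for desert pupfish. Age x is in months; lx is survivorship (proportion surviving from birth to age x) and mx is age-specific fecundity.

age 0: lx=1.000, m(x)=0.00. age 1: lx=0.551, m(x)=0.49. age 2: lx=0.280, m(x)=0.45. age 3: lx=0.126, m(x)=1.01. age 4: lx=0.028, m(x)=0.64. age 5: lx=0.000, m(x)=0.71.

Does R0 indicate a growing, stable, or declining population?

R0 = Σ lx·mx = 0 + 0.26999 + 0.126 + 0.12726 + 0.01792 + 0 = 0.54117
R0 < 1, so the population is declining.

declining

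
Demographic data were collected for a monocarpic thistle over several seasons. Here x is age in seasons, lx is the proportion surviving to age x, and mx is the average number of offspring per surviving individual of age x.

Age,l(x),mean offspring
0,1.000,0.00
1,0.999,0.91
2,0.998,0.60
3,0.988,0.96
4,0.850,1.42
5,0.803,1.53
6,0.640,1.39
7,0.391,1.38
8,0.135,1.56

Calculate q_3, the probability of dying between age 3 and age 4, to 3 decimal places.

0.140

q_3 = (l_3 − l_4) / l_3 = (0.988 − 0.85) / 0.988
     = 0.138 / 0.988 = 0.139676… → 0.140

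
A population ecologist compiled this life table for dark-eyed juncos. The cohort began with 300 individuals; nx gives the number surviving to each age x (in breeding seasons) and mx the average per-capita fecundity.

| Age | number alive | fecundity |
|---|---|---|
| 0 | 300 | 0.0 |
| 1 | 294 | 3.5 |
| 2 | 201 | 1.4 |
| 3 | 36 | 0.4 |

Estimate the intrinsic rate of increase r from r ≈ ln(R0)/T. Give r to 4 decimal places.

1.2034

lx = nx/n0 = nx/300: 1, 0.98, 0.67, 0.12
R0 = Σ lx·mx = 0 + 3.43 + 0.938 + 0.048 = 4.416
Σ x·lx·mx = 5.45; T = 5.45/4.416 = 1.23415…
r ≈ ln(R0)/T = ln(4.416)/1.23415… = 1.203449… → 1.2034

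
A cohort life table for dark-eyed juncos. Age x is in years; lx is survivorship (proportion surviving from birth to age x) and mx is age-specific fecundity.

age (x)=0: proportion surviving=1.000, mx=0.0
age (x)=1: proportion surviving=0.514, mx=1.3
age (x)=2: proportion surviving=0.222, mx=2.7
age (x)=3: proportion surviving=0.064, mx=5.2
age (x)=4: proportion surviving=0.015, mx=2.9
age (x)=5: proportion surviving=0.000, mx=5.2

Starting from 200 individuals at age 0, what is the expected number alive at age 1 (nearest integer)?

Expected survivors = N0 · l_1 = 200 × 0.514 = 102.8 → 103

103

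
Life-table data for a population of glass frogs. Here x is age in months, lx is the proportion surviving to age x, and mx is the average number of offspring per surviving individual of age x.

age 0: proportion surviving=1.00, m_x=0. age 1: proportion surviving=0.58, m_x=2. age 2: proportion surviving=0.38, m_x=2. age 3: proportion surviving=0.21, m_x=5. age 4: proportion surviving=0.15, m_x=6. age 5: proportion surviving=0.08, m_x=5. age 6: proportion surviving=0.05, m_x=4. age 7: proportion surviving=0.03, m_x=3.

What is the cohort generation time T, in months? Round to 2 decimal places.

lx·mx: 0, 1.16, 0.76, 1.05, 0.9, 0.4, 0.2, 0.09 → R0 = 4.56
x·lx·mx: 0, 1.16, 1.52, 3.15, 3.6, 2, 1.2, 0.63 → Σ = 13.26
T = 13.26 / 4.56 = 2.907895… → 2.91

2.91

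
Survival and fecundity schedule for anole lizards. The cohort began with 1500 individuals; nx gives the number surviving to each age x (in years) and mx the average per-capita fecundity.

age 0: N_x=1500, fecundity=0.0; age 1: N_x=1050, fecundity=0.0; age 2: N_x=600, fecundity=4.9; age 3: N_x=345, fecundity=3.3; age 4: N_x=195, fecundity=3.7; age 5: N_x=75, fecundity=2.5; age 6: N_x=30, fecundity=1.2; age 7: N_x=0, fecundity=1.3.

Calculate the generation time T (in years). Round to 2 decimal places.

2.65

lx = nx/n0 = nx/1500: 1, 0.7, 0.4, 0.23, 0.13, 0.05, 0.02, 0
lx·mx: 0, 0, 1.96, 0.759, 0.481, 0.125, 0.024, 0 → R0 = 3.349
x·lx·mx: 0, 0, 3.92, 2.277, 1.924, 0.625, 0.144, 0 → Σ = 8.89
T = 8.89 / 3.349 = 2.654524… → 2.65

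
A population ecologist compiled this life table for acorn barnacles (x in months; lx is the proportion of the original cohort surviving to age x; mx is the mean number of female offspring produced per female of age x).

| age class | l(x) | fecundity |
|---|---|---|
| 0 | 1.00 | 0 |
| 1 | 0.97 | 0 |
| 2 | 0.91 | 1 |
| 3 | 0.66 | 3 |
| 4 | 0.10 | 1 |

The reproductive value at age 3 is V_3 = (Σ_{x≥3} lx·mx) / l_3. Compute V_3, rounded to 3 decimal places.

3.152

lx·mx for x ≥ 3: 1.98, 0.1 → sum = 2.08
V_3 = 2.08 / l_3 = 2.08 / 0.66 = 3.151515… → 3.152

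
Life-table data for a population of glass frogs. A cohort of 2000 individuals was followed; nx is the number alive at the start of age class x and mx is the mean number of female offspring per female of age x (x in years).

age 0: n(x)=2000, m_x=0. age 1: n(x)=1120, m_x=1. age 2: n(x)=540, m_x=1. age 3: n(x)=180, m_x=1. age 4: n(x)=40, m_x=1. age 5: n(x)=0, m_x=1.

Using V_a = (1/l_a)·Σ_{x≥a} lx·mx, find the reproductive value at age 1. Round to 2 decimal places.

lx = nx/n0 = nx/2000: 1, 0.56, 0.27, 0.09, 0.02, 0
lx·mx for x ≥ 1: 0.56, 0.27, 0.09, 0.02, 0 → sum = 0.94
V_1 = 0.94 / l_1 = 0.94 / 0.56 = 1.678571… → 1.68

1.68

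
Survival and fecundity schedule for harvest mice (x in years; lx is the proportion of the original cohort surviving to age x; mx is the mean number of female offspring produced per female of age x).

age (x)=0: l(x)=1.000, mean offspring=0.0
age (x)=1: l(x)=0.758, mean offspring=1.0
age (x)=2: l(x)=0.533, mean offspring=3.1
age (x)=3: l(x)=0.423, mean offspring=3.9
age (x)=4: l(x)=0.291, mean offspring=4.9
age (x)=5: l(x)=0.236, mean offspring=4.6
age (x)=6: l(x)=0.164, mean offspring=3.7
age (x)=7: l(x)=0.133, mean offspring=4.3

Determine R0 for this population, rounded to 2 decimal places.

7.75

lx·mx by age: 0, 0.758, 1.6523, 1.6497, 1.4259, 1.0856, 0.6068, 0.5719
R0 = Σ lx·mx = 7.7502 → 7.75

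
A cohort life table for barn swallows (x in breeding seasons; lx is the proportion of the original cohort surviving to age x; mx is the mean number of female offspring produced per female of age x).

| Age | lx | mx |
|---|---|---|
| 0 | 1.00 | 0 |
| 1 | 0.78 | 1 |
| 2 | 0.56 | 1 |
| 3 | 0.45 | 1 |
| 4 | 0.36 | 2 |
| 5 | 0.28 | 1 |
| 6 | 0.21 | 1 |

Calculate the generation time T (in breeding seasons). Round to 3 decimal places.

lx·mx: 0, 0.78, 0.56, 0.45, 0.72, 0.28, 0.21 → R0 = 3
x·lx·mx: 0, 0.78, 1.12, 1.35, 2.88, 1.4, 1.26 → Σ = 8.79
T = 8.79 / 3 = 2.93 → 2.930

2.930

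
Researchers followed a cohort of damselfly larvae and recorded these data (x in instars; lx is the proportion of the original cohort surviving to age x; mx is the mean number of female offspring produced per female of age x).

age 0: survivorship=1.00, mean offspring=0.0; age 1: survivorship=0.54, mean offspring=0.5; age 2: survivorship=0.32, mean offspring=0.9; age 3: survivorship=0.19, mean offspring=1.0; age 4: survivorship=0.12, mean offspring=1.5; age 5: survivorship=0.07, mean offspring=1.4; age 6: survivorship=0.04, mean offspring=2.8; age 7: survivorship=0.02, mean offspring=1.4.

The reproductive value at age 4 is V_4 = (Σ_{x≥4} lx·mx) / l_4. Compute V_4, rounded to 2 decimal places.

3.48

lx·mx for x ≥ 4: 0.18, 0.098, 0.112, 0.028 → sum = 0.418
V_4 = 0.418 / l_4 = 0.418 / 0.12 = 3.483333… → 3.48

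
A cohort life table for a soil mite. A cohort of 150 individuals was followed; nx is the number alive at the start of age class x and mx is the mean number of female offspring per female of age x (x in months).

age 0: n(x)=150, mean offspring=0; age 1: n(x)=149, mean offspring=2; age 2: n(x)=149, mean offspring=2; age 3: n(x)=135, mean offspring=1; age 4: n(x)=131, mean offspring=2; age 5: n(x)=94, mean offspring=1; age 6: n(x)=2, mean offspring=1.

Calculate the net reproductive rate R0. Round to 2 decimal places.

7.26

lx = nx/n0 = nx/150: 1, 0.99333…, 0.99333…, 0.9, 0.87333…, 0.62667…, 0.01333…
lx·mx by age: 0, 1.986667…, 1.986667…, 0.9, 1.746667…, 0.626667…, 0.013333…
R0 = Σ lx·mx = 7.26… → 7.26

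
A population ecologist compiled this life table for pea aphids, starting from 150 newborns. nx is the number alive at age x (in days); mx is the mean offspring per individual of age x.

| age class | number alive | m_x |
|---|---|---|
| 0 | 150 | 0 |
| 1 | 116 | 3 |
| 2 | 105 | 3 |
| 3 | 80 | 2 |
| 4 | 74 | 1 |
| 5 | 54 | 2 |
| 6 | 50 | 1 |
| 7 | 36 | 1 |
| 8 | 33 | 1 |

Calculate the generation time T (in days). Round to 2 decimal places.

2.77

lx = nx/n0 = nx/150: 1, 0.77333…, 0.7, 0.53333…, 0.49333…, 0.36, 0.33333…, 0.24, 0.22
lx·mx: 0, 2.32…, 2.1, 1.066667…, 0.493333…, 0.72, 0.333333…, 0.24, 0.22 → R0 = 7.493333…
x·lx·mx: 0, 2.32…, 4.2, 3.2…, 1.973333…, 3.6, 2…, 1.68, 1.76 → Σ = 20.733333…
T = 20.733333… / 7.493333… = 2.766904… → 2.77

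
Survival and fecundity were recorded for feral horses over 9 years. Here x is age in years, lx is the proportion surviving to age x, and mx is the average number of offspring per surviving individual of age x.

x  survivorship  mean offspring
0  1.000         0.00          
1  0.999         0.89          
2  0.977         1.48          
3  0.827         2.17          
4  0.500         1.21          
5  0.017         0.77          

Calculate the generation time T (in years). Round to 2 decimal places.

lx·mx: 0, 0.88911, 1.44596, 1.79459, 0.605, 0.01309 → R0 = 4.74775
x·lx·mx: 0, 0.88911, 2.89192, 5.38377, 2.42, 0.06545 → Σ = 11.65025
T = 11.65025 / 4.74775 = 2.453847… → 2.45

2.45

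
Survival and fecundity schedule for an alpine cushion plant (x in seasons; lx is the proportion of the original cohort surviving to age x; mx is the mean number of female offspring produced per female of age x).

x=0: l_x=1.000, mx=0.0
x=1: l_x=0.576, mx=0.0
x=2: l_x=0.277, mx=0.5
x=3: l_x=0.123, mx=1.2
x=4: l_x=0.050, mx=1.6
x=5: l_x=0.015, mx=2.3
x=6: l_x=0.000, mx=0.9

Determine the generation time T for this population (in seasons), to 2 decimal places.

lx·mx: 0, 0, 0.1385, 0.1476, 0.08, 0.0345, 0 → R0 = 0.4006
x·lx·mx: 0, 0, 0.277, 0.4428, 0.32, 0.1725, 0 → Σ = 1.2123
T = 1.2123 / 0.4006 = 3.026211… → 3.03

3.03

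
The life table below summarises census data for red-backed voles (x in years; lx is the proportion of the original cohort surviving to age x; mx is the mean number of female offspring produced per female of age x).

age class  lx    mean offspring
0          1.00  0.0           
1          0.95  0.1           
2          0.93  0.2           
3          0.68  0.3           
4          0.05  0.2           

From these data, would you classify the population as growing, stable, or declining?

declining

R0 = Σ lx·mx = 0 + 0.095 + 0.186 + 0.204 + 0.01 = 0.495
R0 < 1, so the population is declining.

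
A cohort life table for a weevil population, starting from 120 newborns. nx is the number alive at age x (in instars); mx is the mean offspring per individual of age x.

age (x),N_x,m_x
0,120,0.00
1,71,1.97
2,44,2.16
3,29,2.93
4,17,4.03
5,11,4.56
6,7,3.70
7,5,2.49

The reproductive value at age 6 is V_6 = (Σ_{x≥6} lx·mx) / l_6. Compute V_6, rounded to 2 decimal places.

lx = nx/n0 = nx/120: 1, 0.59167…, 0.36667…, 0.24167…, 0.14167…, 0.09167…, 0.05833…, 0.04167…
lx·mx for x ≥ 6: 0.215833…, 0.10375… → sum = 0.319583…
V_6 = 0.319583… / l_6 = 0.319583… / 0.058333… = 5.478571… → 5.48

5.48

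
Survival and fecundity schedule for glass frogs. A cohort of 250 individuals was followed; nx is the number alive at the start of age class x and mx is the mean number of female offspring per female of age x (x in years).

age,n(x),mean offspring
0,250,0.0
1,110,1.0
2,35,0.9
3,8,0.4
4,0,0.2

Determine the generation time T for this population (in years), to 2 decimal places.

lx = nx/n0 = nx/250: 1, 0.44, 0.14, 0.032, 0
lx·mx: 0, 0.44, 0.126, 0.0128, 0 → R0 = 0.5788
x·lx·mx: 0, 0.44, 0.252, 0.0384, 0 → Σ = 0.7304
T = 0.7304 / 0.5788 = 1.261921… → 1.26

1.26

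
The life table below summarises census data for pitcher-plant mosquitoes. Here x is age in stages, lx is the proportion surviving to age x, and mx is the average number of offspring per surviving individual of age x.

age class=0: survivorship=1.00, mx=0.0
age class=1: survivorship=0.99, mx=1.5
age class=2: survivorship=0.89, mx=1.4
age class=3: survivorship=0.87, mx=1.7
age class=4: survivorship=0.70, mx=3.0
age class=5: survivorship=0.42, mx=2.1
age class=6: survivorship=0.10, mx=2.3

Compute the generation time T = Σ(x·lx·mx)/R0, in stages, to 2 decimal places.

3.05

lx·mx: 0, 1.485, 1.246, 1.479, 2.1, 0.882, 0.23 → R0 = 7.422
x·lx·mx: 0, 1.485, 2.492, 4.437, 8.4, 4.41, 1.38 → Σ = 22.604
T = 22.604 / 7.422 = 3.04554… → 3.05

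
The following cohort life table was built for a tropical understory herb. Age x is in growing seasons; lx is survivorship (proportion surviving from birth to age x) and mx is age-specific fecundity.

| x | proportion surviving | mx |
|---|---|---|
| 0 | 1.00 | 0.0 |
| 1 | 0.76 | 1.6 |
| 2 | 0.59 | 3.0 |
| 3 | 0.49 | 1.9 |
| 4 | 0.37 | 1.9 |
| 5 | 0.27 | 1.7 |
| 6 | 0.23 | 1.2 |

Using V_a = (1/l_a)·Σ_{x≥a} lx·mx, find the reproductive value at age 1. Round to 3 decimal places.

lx·mx for x ≥ 1: 1.216, 1.77, 0.931, 0.703, 0.459, 0.276 → sum = 5.355
V_1 = 5.355 / l_1 = 5.355 / 0.76 = 7.046053… → 7.046

7.046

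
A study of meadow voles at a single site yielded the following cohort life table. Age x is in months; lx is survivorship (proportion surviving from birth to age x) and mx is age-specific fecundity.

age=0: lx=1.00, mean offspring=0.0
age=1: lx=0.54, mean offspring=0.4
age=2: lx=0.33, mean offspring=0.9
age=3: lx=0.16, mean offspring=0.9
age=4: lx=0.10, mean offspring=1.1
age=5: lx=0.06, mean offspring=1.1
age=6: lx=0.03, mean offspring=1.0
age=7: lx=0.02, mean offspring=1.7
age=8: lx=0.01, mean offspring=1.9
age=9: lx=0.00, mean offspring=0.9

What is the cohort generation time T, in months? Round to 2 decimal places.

lx·mx: 0, 0.216, 0.297, 0.144, 0.11, 0.066, 0.03, 0.034, 0.019, 0 → R0 = 0.916
x·lx·mx: 0, 0.216, 0.594, 0.432, 0.44, 0.33, 0.18, 0.238, 0.152, 0 → Σ = 2.582
T = 2.582 / 0.916 = 2.818777… → 2.82

2.82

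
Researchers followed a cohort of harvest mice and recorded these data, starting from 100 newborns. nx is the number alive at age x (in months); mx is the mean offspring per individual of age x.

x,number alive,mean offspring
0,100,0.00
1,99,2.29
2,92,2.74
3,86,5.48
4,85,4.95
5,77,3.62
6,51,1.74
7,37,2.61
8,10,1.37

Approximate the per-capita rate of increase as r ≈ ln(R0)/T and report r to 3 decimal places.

lx = nx/n0 = nx/100: 1, 0.99, 0.92, 0.86, 0.85, 0.77, 0.51, 0.37, 0.1
R0 = Σ lx·mx = 0 + 2.2671 + 2.5208 + 4.7128 + 4.2075 + 2.7874 + 0.8874 + 0.9657 + 0.137 = 18.4857
Σ x·lx·mx = 65.3944; T = 65.3944/18.4857 = 3.53757…
r ≈ ln(R0)/T = ln(18.4857)/3.53757… = 0.82458… → 0.825

0.825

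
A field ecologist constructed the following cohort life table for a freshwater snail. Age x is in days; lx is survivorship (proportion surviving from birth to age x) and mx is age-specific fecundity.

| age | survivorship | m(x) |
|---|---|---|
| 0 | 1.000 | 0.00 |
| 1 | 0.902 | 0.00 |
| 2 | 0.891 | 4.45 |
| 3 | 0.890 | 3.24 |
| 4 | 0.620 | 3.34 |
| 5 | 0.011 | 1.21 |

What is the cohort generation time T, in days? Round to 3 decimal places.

2.791

lx·mx: 0, 0, 3.96495, 2.8836, 2.0708, 0.01331 → R0 = 8.93266
x·lx·mx: 0, 0, 7.9299, 8.6508, 8.2832, 0.06655 → Σ = 24.93045
T = 24.93045 / 8.93266 = 2.790932… → 2.791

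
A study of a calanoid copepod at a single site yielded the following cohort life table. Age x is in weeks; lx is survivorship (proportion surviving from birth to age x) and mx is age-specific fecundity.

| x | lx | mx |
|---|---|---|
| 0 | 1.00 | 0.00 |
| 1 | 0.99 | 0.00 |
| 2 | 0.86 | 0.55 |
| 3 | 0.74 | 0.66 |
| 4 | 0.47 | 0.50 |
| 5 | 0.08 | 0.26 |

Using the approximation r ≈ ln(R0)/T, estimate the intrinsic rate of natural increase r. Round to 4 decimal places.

R0 = Σ lx·mx = 0 + 0 + 0.473 + 0.4884 + 0.235 + 0.0208 = 1.2172
Σ x·lx·mx = 3.4552; T = 3.4552/1.2172 = 2.83865…
r ≈ ln(R0)/T = ln(1.2172)/2.83865… = 0.069242… → 0.0692

0.0692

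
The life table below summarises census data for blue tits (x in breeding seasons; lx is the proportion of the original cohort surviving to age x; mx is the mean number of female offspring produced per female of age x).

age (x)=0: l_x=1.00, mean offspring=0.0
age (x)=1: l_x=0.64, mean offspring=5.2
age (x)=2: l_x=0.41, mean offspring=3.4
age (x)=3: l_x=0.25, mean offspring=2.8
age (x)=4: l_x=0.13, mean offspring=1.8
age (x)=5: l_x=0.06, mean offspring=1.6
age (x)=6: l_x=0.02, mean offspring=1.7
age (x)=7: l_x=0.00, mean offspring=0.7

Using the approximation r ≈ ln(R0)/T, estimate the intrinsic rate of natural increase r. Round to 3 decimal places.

R0 = Σ lx·mx = 0 + 3.328 + 1.394 + 0.7 + 0.234 + 0.096 + 0.034 + 0 = 5.786
Σ x·lx·mx = 9.836; T = 9.836/5.786 = 1.69997…
r ≈ ln(R0)/T = ln(5.786)/1.69997… = 1.03263… → 1.033

1.033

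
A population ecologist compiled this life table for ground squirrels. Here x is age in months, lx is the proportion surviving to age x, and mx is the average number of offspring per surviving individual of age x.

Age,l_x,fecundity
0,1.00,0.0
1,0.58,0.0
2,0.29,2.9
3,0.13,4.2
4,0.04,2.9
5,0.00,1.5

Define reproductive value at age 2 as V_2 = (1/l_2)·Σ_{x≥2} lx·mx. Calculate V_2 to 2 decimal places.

5.18

lx·mx for x ≥ 2: 0.841, 0.546, 0.116, 0 → sum = 1.503
V_2 = 1.503 / l_2 = 1.503 / 0.29 = 5.182759… → 5.18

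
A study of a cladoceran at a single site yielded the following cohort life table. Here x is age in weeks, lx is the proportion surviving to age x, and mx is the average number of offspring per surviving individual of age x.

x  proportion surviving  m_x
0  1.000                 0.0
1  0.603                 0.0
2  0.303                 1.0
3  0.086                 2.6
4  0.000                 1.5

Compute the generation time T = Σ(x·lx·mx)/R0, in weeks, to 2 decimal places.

lx·mx: 0, 0, 0.303, 0.2236, 0 → R0 = 0.5266
x·lx·mx: 0, 0, 0.606, 0.6708, 0 → Σ = 1.2768
T = 1.2768 / 0.5266 = 2.424611… → 2.42

2.42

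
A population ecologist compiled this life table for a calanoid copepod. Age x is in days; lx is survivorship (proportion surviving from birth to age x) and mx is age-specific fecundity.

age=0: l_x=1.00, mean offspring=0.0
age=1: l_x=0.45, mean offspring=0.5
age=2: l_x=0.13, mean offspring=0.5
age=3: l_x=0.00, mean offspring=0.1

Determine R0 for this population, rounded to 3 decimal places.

lx·mx by age: 0, 0.225, 0.065, 0
R0 = Σ lx·mx = 0.29 → 0.290

0.290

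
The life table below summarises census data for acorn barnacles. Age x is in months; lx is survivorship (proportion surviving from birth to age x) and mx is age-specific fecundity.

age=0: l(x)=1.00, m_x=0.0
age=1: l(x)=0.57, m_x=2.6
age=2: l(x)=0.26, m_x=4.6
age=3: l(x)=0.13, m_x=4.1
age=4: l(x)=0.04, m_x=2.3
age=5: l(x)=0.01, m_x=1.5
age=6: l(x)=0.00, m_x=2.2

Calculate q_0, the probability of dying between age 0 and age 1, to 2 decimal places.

q_0 = (l_0 − l_1) / l_0 = (1 − 0.57) / 1
     = 0.43 / 1 = 0.43 → 0.43

0.43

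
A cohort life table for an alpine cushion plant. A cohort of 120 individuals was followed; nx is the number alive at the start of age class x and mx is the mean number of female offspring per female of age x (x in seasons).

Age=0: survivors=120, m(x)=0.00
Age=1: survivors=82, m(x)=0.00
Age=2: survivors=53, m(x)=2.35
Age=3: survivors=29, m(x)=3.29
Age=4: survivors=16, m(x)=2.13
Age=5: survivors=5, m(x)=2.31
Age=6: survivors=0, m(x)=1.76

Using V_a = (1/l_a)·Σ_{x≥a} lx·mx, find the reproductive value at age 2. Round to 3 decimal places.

lx = nx/n0 = nx/120: 1, 0.68333…, 0.44167…, 0.24167…, 0.13333…, 0.04167…, 0
lx·mx for x ≥ 2: 1.037917…, 0.795083…, 0.284…, 0.09625…, 0 → sum = 2.21325…
V_2 = 2.21325… / l_2 = 2.21325… / 0.441667… = 5.011132… → 5.011

5.011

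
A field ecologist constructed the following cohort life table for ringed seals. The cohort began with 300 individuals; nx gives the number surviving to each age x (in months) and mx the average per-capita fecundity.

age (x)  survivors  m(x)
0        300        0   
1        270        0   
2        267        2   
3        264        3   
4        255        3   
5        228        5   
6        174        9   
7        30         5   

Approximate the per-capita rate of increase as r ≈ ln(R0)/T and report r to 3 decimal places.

lx = nx/n0 = nx/300: 1, 0.9, 0.89, 0.88, 0.85, 0.76, 0.58, 0.1
R0 = Σ lx·mx = 0 + 0 + 1.78 + 2.64 + 2.55 + 3.8 + 5.22 + 0.5 = 16.49
Σ x·lx·mx = 75.5; T = 75.5/16.49 = 4.57853…
r ≈ ln(R0)/T = ln(16.49)/4.57853… = 0.61215… → 0.612

0.612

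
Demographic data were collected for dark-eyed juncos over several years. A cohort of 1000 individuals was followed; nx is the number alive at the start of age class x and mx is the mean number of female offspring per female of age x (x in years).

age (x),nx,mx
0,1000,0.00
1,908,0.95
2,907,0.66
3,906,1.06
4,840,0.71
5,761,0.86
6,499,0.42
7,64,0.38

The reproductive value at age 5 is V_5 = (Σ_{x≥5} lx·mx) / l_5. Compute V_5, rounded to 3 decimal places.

lx = nx/n0 = nx/1000: 1, 0.908, 0.907, 0.906, 0.84, 0.761, 0.499, 0.064
lx·mx for x ≥ 5: 0.65446, 0.20958, 0.02432 → sum = 0.88836
V_5 = 0.88836 / l_5 = 0.88836 / 0.761 = 1.167359… → 1.167

1.167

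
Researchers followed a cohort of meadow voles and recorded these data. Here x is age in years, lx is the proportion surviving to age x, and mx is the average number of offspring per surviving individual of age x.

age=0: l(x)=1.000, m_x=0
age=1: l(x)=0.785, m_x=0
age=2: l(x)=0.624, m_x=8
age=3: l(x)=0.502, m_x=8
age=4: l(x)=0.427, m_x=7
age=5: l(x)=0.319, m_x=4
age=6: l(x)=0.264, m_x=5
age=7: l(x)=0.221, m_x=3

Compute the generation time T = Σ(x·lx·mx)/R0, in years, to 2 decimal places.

3.47

lx·mx: 0, 0, 4.992, 4.016, 2.989, 1.276, 1.32, 0.663 → R0 = 15.256
x·lx·mx: 0, 0, 9.984, 12.048, 11.956, 6.38, 7.92, 4.641 → Σ = 52.929
T = 52.929 / 15.256 = 3.469389… → 3.47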